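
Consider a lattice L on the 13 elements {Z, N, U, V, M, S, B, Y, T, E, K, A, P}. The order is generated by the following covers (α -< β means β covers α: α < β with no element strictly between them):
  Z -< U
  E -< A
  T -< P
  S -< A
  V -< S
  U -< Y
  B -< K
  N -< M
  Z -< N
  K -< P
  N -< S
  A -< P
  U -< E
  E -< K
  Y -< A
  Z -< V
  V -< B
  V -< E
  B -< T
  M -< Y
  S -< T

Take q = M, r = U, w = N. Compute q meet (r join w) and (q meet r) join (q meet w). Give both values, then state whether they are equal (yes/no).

r join w = Y, so q meet (r join w) = M meet Y = M.
q meet r = Z and q meet w = N, so (q meet r) join (q meet w) = Z join N = N.
Equal: no.

M; N; no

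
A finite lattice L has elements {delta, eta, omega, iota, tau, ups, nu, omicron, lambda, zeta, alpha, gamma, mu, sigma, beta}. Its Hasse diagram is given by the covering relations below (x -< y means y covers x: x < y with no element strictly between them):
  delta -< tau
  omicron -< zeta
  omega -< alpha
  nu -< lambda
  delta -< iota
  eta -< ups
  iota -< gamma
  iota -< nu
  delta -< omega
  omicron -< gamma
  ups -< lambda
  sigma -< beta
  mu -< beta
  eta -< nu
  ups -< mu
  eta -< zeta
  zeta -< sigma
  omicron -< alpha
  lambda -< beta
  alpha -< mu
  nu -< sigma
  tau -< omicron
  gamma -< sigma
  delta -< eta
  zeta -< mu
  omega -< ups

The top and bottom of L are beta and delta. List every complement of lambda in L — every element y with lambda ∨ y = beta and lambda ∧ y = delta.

Need y with lambda ∨ y = beta and lambda ∧ y = delta.
Checking each element gives: omicron, tau.

omicron, tau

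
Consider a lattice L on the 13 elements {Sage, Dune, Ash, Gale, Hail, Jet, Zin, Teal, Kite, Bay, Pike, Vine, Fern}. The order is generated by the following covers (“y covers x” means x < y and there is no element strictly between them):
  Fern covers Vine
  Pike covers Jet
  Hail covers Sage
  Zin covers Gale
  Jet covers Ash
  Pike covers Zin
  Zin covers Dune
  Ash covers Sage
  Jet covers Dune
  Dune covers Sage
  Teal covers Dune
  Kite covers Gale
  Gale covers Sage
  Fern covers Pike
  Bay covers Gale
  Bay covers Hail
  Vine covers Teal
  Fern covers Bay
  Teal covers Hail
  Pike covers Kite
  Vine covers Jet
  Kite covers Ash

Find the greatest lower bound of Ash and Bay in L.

Common lower bounds of {Ash, Bay}: Sage.
The greatest among these is Sage.

Sage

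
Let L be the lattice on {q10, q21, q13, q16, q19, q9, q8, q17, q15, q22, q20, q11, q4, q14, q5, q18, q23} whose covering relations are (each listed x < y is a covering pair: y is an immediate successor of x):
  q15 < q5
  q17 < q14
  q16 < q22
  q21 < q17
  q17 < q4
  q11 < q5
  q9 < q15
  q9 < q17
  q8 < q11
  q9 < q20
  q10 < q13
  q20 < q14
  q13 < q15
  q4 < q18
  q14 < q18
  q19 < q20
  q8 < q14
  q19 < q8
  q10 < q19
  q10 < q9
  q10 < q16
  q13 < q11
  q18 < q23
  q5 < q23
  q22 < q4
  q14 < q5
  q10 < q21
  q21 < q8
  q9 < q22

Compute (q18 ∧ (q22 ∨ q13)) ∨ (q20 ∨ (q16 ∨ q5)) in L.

q23

q22 ∨ q13 = q23
q18 ∧ q23 = q18
q16 ∨ q5 = q23
q20 ∨ q23 = q23
q18 ∨ q23 = q23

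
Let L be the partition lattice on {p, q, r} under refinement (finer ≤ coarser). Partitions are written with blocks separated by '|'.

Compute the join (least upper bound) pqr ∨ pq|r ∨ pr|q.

pqr

Common upper bounds of {pqr, pq|r, pr|q}: pqr.
The least among these is pqr.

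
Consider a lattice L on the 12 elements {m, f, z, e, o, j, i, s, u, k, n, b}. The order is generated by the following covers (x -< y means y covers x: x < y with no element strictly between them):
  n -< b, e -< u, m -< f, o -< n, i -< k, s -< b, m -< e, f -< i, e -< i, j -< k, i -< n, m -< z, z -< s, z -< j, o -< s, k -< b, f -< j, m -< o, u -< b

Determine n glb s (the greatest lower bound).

Common lower bounds of {n, s}: m, o.
The greatest among these is o.

o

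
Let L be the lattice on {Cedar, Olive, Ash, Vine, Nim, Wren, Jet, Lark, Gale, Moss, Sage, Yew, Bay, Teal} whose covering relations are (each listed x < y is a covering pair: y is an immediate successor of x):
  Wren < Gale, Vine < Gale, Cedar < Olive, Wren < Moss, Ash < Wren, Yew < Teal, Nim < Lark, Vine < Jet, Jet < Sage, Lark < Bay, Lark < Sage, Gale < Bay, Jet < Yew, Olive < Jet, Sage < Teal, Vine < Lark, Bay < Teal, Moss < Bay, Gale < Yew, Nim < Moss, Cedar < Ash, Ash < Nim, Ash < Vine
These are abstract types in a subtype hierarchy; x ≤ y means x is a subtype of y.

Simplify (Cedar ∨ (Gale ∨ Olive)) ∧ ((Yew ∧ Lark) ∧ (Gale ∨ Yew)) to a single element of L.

Gale ∨ Olive = Yew
Cedar ∨ Yew = Yew
Yew ∧ Lark = Vine
Gale ∨ Yew = Yew
Vine ∧ Yew = Vine
Yew ∧ Vine = Vine

Vine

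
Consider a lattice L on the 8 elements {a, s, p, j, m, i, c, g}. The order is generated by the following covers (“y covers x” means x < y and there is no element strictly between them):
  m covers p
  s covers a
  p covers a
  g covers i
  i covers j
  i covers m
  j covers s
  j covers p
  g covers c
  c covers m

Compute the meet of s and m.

Common lower bounds of {s, m}: a.
The greatest among these is a.

a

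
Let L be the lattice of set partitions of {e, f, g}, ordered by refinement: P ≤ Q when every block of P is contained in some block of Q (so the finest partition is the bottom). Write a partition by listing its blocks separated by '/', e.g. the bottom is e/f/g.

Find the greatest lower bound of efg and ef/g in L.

Common lower bounds of {efg, ef/g}: e/f/g, ef/g.
The greatest among these is ef/g.

ef/g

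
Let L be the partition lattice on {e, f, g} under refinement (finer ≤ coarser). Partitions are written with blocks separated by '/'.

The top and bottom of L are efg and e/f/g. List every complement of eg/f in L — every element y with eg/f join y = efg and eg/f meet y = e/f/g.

Need y with eg/f ∨ y = efg and eg/f ∧ y = e/f/g.
Checking each element gives: e/fg, ef/g.

e/fg, ef/g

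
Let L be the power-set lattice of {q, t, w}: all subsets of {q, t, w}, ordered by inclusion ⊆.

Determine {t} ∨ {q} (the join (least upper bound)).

{q,t}

Under ⊆, join is union: {t} ∪ {q} = {q,t}.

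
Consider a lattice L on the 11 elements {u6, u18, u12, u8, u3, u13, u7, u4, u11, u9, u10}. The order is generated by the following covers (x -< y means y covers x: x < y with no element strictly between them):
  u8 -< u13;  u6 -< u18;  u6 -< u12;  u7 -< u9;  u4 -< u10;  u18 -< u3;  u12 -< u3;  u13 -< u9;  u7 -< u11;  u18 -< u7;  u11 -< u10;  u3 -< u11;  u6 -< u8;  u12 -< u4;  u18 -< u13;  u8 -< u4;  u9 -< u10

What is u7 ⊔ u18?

u7

Common upper bounds of {u7, u18}: u10, u11, u7, u9.
The least among these is u7.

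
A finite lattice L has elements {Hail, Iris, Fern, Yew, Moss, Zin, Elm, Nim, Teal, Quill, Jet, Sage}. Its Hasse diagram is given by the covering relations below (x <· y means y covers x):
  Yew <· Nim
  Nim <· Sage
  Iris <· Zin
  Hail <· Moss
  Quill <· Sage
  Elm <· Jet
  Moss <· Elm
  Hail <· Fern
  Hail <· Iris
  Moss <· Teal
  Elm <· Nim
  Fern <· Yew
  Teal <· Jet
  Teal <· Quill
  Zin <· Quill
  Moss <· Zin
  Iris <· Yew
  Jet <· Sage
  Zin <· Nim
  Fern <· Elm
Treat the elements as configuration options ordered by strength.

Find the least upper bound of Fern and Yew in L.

Common upper bounds of {Fern, Yew}: Nim, Sage, Yew.
The least among these is Yew.

Yew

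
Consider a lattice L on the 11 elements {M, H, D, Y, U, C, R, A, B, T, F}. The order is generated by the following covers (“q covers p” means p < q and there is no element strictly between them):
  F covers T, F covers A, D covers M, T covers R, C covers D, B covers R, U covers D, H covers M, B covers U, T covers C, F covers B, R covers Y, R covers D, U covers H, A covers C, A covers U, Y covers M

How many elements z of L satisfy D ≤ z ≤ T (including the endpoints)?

The interval [D, T] = {C, D, R, T}, which has 4 elements.

4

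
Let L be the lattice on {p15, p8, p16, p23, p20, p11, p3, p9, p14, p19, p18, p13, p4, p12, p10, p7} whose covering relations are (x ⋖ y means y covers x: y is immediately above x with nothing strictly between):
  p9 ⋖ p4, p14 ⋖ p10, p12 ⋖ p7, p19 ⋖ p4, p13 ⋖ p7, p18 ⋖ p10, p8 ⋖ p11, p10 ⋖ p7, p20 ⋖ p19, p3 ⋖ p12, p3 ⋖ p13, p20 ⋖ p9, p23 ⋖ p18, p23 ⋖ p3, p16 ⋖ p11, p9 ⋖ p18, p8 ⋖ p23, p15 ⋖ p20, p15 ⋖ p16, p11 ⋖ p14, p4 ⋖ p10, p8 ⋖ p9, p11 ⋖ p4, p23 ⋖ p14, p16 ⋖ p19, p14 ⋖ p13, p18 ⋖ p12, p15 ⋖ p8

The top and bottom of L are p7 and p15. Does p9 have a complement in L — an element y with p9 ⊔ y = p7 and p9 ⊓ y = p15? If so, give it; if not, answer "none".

For every candidate y, either p9 ∨ y ≠ p7 or p9 ∧ y ≠ p15; no complement exists.

none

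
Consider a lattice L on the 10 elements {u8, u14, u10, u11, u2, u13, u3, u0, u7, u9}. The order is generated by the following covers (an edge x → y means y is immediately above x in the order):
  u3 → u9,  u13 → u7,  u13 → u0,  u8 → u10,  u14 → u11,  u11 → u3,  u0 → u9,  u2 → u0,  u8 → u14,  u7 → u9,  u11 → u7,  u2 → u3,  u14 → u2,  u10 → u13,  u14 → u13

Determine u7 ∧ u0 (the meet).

Common lower bounds of {u7, u0}: u10, u13, u14, u8.
The greatest among these is u13.

u13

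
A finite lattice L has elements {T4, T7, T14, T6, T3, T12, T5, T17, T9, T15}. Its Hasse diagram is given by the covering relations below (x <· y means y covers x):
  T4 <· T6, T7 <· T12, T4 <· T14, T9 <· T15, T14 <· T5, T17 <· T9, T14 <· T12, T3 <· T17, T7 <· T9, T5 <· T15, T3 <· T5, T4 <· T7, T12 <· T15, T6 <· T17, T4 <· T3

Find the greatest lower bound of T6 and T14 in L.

Common lower bounds of {T6, T14}: T4.
The greatest among these is T4.

T4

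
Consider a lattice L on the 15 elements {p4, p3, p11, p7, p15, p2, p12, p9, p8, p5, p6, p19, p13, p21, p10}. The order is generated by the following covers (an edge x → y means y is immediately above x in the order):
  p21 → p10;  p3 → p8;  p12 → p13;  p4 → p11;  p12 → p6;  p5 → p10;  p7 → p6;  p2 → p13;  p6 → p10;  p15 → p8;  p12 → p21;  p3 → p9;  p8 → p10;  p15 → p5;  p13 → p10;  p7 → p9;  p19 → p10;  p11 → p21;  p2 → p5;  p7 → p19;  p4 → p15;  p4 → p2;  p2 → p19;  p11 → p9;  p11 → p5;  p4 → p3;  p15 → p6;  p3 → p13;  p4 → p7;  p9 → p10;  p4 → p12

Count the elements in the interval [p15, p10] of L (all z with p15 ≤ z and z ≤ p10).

The interval [p15, p10] = {p10, p15, p5, p6, p8}, which has 5 elements.

5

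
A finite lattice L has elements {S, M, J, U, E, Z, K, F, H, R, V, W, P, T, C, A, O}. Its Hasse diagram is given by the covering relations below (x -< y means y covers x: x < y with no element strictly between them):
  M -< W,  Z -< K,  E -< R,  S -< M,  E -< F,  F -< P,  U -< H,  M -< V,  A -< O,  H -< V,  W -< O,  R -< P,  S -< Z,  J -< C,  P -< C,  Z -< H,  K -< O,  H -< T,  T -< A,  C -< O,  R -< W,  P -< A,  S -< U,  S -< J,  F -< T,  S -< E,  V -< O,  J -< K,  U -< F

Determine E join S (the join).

E

Common upper bounds of {E, S}: A, C, E, F, O, P, R, T, W.
The least among these is E.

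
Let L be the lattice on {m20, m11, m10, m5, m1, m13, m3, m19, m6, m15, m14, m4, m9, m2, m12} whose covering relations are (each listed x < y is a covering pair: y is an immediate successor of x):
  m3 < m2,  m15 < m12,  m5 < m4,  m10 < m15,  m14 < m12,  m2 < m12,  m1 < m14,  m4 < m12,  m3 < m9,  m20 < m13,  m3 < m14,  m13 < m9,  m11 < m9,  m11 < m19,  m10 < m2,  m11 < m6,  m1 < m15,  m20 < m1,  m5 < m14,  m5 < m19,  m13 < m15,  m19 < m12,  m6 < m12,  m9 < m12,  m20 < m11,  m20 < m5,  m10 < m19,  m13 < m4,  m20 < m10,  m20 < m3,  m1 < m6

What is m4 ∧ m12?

Common lower bounds of {m4, m12}: m13, m20, m4, m5.
The greatest among these is m4.

m4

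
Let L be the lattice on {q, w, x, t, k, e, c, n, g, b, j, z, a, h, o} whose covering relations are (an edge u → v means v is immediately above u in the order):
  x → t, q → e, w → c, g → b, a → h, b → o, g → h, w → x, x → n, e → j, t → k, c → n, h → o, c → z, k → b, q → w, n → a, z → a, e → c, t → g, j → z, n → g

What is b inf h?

g

Common lower bounds of {b, h}: c, e, g, n, q, t, w, x.
The greatest among these is g.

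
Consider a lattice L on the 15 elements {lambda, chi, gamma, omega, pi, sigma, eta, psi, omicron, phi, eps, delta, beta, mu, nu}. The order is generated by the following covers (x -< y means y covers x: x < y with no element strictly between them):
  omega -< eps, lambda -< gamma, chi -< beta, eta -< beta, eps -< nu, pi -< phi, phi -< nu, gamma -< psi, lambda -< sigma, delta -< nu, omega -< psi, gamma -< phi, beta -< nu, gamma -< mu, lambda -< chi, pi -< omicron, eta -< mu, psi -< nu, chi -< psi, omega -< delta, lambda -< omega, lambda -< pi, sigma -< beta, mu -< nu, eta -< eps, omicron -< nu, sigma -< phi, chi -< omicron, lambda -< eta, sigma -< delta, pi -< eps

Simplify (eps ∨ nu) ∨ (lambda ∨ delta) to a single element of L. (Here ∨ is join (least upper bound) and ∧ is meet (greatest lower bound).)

nu

eps ∨ nu = nu
lambda ∨ delta = delta
nu ∨ delta = nu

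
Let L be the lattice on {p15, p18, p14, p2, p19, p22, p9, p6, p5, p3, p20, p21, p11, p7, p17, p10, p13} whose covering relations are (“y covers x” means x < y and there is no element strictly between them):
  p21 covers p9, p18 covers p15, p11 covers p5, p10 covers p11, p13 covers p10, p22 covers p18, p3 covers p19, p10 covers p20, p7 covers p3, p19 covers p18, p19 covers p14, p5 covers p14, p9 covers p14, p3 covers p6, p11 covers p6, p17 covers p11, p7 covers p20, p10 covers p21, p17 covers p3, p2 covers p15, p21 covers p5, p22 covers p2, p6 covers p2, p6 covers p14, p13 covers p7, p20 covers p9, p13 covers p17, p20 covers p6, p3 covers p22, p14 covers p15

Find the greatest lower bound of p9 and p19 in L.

Common lower bounds of {p9, p19}: p14, p15.
The greatest among these is p14.

p14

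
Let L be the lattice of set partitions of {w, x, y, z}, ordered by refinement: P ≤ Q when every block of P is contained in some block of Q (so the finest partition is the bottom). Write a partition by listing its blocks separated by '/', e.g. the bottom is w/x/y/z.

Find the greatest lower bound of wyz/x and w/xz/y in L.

w/x/y/z

Common lower bounds of {wyz/x, w/xz/y}: w/x/y/z.
The greatest among these is w/x/y/z.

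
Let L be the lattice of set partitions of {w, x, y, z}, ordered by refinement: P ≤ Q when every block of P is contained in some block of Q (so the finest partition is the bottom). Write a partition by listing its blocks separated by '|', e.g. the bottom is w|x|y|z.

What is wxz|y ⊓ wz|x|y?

wz|x|y

The meet (common refinement) of wxz|y and wz|x|y intersects blocks pairwise, giving wz|x|y.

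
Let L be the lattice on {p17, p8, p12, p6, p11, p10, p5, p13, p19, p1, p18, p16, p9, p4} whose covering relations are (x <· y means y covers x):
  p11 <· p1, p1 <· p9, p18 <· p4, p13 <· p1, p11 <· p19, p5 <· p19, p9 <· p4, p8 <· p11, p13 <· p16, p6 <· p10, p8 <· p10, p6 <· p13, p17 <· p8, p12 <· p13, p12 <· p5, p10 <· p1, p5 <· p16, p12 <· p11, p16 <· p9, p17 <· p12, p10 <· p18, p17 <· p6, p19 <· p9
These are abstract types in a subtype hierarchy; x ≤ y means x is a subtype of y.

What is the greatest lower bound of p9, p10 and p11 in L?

Common lower bounds of {p9, p10, p11}: p17, p8.
The greatest among these is p8.

p8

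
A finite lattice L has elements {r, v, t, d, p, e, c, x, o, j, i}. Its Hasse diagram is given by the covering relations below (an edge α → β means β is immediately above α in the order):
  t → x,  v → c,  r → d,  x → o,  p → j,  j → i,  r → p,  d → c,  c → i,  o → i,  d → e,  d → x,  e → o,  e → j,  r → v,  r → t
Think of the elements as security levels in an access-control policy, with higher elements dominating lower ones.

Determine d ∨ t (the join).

x

Common upper bounds of {d, t}: i, o, x.
The least among these is x.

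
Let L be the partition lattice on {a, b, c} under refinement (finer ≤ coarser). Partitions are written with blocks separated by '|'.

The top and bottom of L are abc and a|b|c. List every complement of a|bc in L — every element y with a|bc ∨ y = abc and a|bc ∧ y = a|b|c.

ab|c, ac|b

Need y with a|bc ∨ y = abc and a|bc ∧ y = a|b|c.
Checking each element gives: ab|c, ac|b.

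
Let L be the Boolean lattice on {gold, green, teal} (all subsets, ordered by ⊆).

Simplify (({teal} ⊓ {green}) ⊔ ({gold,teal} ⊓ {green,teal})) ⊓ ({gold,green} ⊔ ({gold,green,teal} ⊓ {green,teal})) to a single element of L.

{teal}

{teal} ∧ {green} = {}
{gold,teal} ∧ {green,teal} = {teal}
{} ∨ {teal} = {teal}
{gold,green,teal} ∧ {green,teal} = {green,teal}
{gold,green} ∨ {green,teal} = {gold,green,teal}
{teal} ∧ {gold,green,teal} = {teal}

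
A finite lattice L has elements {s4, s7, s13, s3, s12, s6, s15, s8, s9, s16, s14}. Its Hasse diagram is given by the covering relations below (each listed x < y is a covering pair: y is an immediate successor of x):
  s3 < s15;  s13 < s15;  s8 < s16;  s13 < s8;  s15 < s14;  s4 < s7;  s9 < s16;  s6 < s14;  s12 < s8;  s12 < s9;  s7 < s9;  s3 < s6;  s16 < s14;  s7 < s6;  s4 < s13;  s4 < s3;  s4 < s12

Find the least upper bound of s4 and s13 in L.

Common upper bounds of {s4, s13}: s13, s14, s15, s16, s8.
The least among these is s13.

s13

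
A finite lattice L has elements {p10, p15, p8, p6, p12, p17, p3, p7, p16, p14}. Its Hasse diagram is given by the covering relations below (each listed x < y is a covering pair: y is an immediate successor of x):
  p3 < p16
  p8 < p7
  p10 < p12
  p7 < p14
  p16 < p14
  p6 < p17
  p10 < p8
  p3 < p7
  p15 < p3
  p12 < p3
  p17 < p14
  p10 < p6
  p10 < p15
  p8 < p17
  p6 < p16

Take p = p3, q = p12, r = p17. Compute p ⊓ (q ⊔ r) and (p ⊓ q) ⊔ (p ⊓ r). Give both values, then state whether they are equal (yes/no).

p3; p12; no

q ⊔ r = p14, so p ⊓ (q ⊔ r) = p3 ⊓ p14 = p3.
p ⊓ q = p12 and p ⊓ r = p10, so (p ⊓ q) ⊔ (p ⊓ r) = p12 ⊔ p10 = p12.
Equal: no.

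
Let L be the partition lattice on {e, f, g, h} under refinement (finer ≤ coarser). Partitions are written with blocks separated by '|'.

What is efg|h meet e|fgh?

e|fg|h

The meet (common refinement) of efg|h and e|fgh intersects blocks pairwise, giving e|fg|h.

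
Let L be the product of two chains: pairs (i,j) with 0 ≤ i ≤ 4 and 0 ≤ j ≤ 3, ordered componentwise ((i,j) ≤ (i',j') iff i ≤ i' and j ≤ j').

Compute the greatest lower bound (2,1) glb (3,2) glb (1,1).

(1,1)

In a product of chains, the meet is componentwise min, giving (1,1).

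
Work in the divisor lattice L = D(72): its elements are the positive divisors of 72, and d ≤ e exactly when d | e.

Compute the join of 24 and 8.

24

Common upper bounds of {24, 8}: 24, 72.
The least among these is 24.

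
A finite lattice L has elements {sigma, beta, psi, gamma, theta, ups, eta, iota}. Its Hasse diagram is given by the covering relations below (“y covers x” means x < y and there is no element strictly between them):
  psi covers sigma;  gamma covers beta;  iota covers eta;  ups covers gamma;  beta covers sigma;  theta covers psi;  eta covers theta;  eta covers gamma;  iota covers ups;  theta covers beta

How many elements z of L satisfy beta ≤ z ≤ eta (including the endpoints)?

4

The interval [beta, eta] = {beta, eta, gamma, theta}, which has 4 elements.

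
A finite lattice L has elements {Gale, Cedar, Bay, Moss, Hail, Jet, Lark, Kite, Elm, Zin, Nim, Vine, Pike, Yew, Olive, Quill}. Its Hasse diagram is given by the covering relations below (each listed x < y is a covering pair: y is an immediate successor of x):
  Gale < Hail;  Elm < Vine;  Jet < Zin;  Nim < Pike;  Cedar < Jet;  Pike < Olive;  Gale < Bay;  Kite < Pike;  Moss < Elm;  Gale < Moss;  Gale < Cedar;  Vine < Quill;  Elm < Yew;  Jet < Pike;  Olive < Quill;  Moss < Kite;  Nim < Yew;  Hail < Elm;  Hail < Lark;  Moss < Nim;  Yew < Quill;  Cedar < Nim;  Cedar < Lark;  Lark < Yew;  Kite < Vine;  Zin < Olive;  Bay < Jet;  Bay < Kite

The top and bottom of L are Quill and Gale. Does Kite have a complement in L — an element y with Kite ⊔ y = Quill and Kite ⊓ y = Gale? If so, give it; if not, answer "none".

Need y with Kite ∨ y = Quill and Kite ∧ y = Gale.
Checking each element gives: Lark.

Lark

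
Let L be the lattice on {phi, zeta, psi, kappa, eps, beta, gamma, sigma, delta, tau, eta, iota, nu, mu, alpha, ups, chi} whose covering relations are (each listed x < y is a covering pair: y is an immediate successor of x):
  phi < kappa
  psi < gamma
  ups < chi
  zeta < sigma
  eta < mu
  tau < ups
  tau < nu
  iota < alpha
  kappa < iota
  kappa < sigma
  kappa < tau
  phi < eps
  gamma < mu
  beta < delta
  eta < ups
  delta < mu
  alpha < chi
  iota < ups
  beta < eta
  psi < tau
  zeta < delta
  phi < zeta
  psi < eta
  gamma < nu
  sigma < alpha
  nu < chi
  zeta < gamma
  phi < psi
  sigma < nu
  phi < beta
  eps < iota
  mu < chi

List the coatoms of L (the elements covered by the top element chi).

The coatoms are exactly the elements covered by chi: alpha, mu, nu, ups.

alpha, mu, nu, ups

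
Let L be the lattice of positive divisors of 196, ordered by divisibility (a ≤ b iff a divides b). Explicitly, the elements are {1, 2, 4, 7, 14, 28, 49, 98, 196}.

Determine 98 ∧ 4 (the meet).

In the divisibility order, the meet is the greatest common divisor: gcd(98, 4) = 2.

2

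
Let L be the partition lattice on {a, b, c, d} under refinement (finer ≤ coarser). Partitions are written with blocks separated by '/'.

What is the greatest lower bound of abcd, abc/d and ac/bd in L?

The meet (common refinement) of abcd, abc/d, ac/bd intersects blocks pairwise, giving ac/b/d.

ac/b/d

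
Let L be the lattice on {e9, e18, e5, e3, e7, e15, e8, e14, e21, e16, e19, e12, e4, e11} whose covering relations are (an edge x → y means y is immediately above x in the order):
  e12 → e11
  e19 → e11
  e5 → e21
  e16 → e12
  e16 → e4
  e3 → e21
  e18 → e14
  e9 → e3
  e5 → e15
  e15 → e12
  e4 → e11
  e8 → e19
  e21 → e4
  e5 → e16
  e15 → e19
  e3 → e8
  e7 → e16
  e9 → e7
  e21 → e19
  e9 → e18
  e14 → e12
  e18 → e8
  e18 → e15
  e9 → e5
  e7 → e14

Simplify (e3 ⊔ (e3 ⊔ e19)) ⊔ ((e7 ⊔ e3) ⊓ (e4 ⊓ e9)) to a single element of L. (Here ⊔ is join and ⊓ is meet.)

e3 ∨ e19 = e19
e3 ∨ e19 = e19
e7 ∨ e3 = e4
e4 ∧ e9 = e9
e4 ∧ e9 = e9
e19 ∨ e9 = e19

e19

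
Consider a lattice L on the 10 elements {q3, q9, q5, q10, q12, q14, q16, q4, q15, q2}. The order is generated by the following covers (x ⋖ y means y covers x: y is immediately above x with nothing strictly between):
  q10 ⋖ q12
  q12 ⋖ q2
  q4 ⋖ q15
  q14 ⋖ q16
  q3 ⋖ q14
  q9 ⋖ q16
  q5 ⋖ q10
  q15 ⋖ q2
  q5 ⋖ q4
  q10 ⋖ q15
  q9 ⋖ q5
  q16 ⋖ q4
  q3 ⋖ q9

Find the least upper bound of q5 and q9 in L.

Common upper bounds of {q5, q9}: q10, q12, q15, q2, q4, q5.
The least among these is q5.

q5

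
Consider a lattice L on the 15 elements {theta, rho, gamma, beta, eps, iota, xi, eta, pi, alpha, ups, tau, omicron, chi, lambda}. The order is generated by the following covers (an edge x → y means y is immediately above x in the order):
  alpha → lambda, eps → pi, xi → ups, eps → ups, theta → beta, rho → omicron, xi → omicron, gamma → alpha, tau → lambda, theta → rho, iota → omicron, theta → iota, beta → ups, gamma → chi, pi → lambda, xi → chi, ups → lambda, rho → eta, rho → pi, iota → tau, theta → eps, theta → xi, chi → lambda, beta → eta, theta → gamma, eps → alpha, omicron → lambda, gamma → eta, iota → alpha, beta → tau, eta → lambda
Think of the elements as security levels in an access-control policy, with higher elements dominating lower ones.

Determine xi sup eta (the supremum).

Common upper bounds of {xi, eta}: lambda.
The least among these is lambda.

lambda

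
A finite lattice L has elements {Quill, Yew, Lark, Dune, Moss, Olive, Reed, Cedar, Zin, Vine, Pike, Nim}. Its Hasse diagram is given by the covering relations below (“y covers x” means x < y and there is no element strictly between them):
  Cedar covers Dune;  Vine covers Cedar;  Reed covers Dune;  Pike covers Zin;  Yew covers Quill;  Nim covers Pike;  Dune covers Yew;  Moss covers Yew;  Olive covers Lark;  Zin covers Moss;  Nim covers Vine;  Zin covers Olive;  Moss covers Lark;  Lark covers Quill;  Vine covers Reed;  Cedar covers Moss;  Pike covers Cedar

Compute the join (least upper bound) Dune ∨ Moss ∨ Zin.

Pike

Common upper bounds of {Dune, Moss, Zin}: Nim, Pike.
The least among these is Pike.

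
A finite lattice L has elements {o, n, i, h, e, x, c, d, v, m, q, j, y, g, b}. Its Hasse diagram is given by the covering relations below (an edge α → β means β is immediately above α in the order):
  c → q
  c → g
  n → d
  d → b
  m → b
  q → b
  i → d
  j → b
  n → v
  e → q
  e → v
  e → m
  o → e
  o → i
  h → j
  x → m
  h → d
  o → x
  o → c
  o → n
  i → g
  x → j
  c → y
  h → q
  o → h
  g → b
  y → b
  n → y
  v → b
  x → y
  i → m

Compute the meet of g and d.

i

Common lower bounds of {g, d}: i, o.
The greatest among these is i.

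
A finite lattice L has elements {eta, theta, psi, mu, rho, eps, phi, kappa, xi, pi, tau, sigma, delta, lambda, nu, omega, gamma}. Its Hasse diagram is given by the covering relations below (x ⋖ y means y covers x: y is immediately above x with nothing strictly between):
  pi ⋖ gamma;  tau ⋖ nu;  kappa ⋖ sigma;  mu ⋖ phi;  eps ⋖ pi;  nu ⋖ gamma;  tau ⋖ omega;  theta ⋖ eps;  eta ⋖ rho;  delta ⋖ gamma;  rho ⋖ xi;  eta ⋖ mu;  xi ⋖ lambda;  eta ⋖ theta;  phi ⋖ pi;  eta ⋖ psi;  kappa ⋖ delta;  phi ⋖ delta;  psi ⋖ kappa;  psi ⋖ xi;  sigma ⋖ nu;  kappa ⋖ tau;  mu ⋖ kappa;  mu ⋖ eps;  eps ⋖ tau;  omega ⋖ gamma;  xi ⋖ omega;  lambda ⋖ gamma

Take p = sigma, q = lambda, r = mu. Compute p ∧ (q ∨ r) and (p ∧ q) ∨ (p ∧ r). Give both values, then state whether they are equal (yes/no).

sigma; kappa; no

q ∨ r = gamma, so p ∧ (q ∨ r) = sigma ∧ gamma = sigma.
p ∧ q = psi and p ∧ r = mu, so (p ∧ q) ∨ (p ∧ r) = psi ∨ mu = kappa.
Equal: no.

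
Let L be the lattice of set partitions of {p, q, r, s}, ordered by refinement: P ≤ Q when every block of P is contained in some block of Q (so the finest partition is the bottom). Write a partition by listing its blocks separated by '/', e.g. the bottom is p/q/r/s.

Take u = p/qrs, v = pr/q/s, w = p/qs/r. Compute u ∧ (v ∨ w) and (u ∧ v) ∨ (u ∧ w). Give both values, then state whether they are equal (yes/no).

p/qs/r; p/qs/r; yes

v ∨ w = pr/qs, so u ∧ (v ∨ w) = p/qrs ∧ pr/qs = p/qs/r.
u ∧ v = p/q/r/s and u ∧ w = p/qs/r, so (u ∧ v) ∨ (u ∧ w) = p/q/r/s ∨ p/qs/r = p/qs/r.
Equal: yes.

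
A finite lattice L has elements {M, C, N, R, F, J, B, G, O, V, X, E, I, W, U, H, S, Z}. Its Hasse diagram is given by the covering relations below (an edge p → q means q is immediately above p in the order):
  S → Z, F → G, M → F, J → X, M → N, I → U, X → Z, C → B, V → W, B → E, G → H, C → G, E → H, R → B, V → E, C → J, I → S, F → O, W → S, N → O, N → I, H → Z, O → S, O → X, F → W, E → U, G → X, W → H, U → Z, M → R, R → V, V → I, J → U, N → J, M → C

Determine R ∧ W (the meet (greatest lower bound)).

Common lower bounds of {R, W}: M, R.
The greatest among these is R.

R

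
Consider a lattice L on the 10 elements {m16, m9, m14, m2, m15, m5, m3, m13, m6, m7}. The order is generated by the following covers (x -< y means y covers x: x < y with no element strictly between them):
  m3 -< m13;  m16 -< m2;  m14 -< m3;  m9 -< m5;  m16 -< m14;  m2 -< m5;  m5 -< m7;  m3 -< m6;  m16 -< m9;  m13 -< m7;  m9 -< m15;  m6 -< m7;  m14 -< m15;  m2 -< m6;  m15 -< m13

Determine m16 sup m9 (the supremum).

Common upper bounds of {m16, m9}: m13, m15, m5, m7, m9.
The least among these is m9.

m9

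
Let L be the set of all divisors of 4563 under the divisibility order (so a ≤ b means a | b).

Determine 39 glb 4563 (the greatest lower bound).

In the divisibility order, the meet is the greatest common divisor: gcd(39, 4563) = 39.

39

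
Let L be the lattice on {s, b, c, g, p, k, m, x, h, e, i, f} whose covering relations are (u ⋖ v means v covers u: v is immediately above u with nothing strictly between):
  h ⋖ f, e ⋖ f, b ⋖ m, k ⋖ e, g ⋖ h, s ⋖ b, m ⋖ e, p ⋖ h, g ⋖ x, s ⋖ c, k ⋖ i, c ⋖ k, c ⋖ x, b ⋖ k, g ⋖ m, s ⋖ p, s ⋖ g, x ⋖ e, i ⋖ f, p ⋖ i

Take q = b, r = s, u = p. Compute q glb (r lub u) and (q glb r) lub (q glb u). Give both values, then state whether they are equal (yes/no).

s; s; yes

r lub u = p, so q glb (r lub u) = b glb p = s.
q glb r = s and q glb u = s, so (q glb r) lub (q glb u) = s lub s = s.
Equal: yes.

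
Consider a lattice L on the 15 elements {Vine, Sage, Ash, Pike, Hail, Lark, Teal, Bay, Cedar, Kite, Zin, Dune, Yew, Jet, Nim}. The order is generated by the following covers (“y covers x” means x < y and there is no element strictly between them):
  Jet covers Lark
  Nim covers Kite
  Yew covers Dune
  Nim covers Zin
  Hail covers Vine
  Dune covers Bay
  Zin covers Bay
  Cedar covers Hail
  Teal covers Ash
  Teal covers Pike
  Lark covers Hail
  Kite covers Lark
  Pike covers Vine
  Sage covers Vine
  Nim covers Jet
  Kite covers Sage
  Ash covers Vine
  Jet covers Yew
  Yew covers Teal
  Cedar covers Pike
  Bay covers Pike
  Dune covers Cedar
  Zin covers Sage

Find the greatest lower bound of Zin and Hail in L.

Vine

Common lower bounds of {Zin, Hail}: Vine.
The greatest among these is Vine.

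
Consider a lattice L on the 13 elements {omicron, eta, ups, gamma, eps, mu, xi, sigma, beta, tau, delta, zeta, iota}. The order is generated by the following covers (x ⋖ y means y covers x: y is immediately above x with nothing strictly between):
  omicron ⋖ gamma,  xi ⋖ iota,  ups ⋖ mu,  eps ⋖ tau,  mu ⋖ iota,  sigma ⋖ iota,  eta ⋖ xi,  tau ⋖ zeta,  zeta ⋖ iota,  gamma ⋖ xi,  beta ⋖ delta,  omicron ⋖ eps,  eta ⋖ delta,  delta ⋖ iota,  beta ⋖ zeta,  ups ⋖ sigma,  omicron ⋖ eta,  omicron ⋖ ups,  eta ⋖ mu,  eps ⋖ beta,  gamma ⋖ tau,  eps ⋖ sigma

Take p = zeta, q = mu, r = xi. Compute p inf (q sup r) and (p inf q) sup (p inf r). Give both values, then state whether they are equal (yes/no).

q sup r = iota, so p inf (q sup r) = zeta inf iota = zeta.
p inf q = omicron and p inf r = gamma, so (p inf q) sup (p inf r) = omicron sup gamma = gamma.
Equal: no.

zeta; gamma; no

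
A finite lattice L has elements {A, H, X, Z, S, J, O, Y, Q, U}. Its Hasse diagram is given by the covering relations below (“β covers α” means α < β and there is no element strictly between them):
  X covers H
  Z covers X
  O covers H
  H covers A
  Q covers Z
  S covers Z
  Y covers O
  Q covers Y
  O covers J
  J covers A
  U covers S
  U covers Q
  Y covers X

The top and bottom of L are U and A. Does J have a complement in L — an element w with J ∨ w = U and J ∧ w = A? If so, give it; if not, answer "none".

S

Need w with J ∨ w = U and J ∧ w = A.
Checking each element gives: S.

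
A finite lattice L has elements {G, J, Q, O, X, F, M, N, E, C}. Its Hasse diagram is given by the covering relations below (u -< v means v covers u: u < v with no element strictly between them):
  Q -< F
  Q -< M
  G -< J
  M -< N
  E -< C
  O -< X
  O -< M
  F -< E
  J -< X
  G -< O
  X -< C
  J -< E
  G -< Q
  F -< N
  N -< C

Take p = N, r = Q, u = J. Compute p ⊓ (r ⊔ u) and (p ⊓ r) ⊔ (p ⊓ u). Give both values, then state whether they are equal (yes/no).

r ⊔ u = E, so p ⊓ (r ⊔ u) = N ⊓ E = F.
p ⊓ r = Q and p ⊓ u = G, so (p ⊓ r) ⊔ (p ⊓ u) = Q ⊔ G = Q.
Equal: no.

F; Q; no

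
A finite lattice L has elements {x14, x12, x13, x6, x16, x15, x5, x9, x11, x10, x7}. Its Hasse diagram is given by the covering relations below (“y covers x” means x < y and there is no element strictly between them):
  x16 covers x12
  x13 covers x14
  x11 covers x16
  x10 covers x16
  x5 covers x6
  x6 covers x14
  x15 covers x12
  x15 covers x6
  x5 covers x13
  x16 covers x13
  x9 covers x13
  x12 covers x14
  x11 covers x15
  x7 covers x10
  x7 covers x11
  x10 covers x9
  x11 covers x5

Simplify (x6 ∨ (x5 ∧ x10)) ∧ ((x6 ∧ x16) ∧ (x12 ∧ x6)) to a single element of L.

x5 ∧ x10 = x13
x6 ∨ x13 = x5
x6 ∧ x16 = x14
x12 ∧ x6 = x14
x14 ∧ x14 = x14
x5 ∧ x14 = x14

x14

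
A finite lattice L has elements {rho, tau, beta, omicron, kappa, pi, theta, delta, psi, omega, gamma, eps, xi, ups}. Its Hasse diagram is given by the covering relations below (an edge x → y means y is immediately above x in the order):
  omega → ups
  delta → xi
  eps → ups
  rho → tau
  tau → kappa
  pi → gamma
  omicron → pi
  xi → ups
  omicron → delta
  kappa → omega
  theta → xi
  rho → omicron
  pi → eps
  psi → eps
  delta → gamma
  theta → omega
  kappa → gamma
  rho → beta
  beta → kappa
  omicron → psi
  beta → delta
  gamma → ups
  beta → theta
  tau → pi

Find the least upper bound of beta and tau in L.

kappa

Common upper bounds of {beta, tau}: gamma, kappa, omega, ups.
The least among these is kappa.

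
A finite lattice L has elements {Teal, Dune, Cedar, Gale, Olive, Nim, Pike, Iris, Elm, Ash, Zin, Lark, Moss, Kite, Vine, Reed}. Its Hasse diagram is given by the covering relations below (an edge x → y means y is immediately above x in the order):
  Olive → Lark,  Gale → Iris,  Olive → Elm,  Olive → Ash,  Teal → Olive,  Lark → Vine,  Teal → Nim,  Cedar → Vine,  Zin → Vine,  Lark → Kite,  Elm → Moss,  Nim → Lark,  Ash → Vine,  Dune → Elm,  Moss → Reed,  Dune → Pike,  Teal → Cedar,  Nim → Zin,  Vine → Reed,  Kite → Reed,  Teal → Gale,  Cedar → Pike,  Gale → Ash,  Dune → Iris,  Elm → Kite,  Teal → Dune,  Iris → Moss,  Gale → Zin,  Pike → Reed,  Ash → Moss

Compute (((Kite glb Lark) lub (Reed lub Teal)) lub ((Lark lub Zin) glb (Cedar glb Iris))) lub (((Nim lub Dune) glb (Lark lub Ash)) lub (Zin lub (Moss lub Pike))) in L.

Reed

Kite ∧ Lark = Lark
Reed ∨ Teal = Reed
Lark ∨ Reed = Reed
Lark ∨ Zin = Vine
Cedar ∧ Iris = Teal
Vine ∧ Teal = Teal
Reed ∨ Teal = Reed
Nim ∨ Dune = Kite
Lark ∨ Ash = Vine
Kite ∧ Vine = Lark
Moss ∨ Pike = Reed
Zin ∨ Reed = Reed
Lark ∨ Reed = Reed
Reed ∨ Reed = Reed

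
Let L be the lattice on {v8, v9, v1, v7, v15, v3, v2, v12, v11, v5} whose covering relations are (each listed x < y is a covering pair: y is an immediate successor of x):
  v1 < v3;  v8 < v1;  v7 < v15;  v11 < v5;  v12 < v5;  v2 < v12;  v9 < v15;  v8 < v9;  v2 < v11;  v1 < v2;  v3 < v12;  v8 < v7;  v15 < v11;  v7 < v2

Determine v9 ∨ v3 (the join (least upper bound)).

Common upper bounds of {v9, v3}: v5.
The least among these is v5.

v5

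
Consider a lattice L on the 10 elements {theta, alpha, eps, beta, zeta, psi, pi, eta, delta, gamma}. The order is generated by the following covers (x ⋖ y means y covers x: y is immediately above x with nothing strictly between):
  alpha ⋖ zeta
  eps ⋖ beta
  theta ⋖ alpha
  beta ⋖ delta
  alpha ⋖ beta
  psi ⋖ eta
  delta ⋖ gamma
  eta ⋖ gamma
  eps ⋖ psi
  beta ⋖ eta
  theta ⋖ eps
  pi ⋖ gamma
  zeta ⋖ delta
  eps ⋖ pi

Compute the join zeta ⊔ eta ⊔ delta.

Common upper bounds of {zeta, eta, delta}: gamma.
The least among these is gamma.

gamma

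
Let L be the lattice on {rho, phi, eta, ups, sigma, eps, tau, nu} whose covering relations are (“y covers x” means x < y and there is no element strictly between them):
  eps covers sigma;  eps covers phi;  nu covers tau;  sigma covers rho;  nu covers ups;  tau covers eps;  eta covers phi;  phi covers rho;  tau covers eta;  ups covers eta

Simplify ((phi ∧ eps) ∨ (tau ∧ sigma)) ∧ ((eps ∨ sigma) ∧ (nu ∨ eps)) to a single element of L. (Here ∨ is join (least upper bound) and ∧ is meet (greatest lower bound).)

eps

phi ∧ eps = phi
tau ∧ sigma = sigma
phi ∨ sigma = eps
eps ∨ sigma = eps
nu ∨ eps = nu
eps ∧ nu = eps
eps ∧ eps = eps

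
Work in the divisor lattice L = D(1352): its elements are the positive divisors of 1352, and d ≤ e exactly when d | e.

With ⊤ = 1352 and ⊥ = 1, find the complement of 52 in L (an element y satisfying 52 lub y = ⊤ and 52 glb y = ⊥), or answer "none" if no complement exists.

For every candidate y, either 52 ∨ y ≠ 1352 or 52 ∧ y ≠ 1; no complement exists.

none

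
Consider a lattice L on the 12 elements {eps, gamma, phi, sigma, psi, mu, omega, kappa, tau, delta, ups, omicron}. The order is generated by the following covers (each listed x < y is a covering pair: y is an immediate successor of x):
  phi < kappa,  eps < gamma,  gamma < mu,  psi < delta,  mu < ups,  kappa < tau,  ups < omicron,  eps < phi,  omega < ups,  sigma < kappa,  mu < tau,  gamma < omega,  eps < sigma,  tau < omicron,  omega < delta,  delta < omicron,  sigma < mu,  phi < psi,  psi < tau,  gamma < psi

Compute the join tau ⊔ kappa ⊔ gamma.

Common upper bounds of {tau, kappa, gamma}: omicron, tau.
The least among these is tau.

tau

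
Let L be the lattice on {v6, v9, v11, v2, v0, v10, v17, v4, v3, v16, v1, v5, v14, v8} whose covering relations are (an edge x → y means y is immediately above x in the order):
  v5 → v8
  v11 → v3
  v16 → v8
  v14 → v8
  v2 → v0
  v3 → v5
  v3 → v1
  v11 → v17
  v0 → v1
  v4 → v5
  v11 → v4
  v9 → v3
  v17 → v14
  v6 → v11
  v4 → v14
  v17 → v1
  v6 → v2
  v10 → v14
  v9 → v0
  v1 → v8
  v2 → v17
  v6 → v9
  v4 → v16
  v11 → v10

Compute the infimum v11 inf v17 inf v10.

Common lower bounds of {v11, v17, v10}: v11, v6.
The greatest among these is v11.

v11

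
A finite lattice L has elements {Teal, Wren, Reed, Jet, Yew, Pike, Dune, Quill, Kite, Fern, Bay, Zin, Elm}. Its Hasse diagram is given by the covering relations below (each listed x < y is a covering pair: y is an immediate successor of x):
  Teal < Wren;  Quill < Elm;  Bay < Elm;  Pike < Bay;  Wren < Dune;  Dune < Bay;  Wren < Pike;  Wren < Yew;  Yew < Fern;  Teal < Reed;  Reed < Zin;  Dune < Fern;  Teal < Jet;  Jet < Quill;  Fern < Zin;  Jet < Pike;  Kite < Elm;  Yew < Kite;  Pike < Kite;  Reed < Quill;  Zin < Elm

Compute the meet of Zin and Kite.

Common lower bounds of {Zin, Kite}: Teal, Wren, Yew.
The greatest among these is Yew.

Yew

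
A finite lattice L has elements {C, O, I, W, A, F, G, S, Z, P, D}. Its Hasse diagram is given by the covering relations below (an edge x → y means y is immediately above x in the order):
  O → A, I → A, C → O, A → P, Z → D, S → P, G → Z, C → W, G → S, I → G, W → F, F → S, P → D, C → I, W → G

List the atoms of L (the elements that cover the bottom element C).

I, O, W

The atoms are exactly the elements that cover C: I, O, W.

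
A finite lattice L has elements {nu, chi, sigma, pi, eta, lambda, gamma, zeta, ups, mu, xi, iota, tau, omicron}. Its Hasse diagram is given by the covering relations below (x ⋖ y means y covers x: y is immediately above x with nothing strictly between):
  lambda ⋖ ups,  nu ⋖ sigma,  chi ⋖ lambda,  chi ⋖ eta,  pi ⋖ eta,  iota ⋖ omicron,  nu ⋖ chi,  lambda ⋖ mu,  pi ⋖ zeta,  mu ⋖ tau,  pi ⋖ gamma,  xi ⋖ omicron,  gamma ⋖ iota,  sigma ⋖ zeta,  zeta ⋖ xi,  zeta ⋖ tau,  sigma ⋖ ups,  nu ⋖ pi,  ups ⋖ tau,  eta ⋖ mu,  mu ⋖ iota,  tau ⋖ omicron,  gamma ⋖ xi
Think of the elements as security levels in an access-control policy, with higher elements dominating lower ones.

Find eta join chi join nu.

eta

Common upper bounds of {eta, chi, nu}: eta, iota, mu, omicron, tau.
The least among these is eta.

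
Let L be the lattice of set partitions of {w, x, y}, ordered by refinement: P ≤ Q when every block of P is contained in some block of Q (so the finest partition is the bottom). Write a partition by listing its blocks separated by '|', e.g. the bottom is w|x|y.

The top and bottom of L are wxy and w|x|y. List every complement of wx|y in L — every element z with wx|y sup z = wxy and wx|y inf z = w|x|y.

wy|x, w|xy

Need z with wx|y ∨ z = wxy and wx|y ∧ z = w|x|y.
Checking each element gives: wy|x, w|xy.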